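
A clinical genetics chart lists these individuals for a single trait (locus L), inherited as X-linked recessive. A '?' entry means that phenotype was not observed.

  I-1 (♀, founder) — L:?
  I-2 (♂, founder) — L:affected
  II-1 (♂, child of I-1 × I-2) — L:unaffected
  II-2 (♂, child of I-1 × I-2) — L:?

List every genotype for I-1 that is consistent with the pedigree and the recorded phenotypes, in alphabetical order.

L/I-1 ? ·: X^LX^L|X^LX^l
L/I-2 aff ·: X^lY
L/II-1 un I-1×I-2: X^LY
L/II-2 ? I-1×I-2: X^LY|X^lY
⇒ L over [I-1,I-2,II-1,II-2]: 3 consistent

I-1 ∈ {X^LX^L, X^LX^l}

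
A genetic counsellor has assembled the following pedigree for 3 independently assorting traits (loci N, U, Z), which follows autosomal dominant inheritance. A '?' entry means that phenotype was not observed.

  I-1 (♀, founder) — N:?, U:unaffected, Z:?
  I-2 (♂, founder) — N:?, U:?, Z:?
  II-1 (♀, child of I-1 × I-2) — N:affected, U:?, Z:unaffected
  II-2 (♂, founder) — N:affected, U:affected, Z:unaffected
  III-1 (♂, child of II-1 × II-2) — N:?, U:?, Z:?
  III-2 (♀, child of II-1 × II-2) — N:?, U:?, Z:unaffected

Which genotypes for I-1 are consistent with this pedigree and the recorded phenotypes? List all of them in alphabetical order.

I-1 ∈ {NN uu Zz, NN uu zz, Nn uu Zz, Nn uu zz, nn uu Zz, nn uu zz}

N/I-1 ? ·: nn|Nn|NN
N/I-2 ? ·: nn|Nn|NN
N/II-1 aff I-1×I-2: Nn|NN
N/II-2 aff ·: Nn|NN
N/III-1 ? II-1×II-2: nn|Nn|NN
N/III-2 ? II-1×II-2: nn|Nn|NN
⇒ N over [I-1,I-2,II-1,II-2,III-1,III-2]: 111 consistent
U/I-1 un ·: uu
U/I-2 ? ·: uu|Uu|UU
U/II-1 ? I-1×I-2: uu|Uu
U/II-2 aff ·: Uu|UU
U/III-1 ? II-1×II-2: uu|Uu|UU
U/III-2 ? II-1×II-2: uu|Uu|UU
⇒ U over [I-1,I-2,II-1,II-2,III-1,III-2]: 36 consistent
Z/I-1 ? ·: zz|Zz
Z/I-2 ? ·: zz|Zz
Z/II-1 un I-1×I-2: zz
Z/II-2 un ·: zz
Z/III-1 ? II-1×II-2: zz
Z/III-2 un II-1×II-2: zz
⇒ Z over [I-1,I-2,II-1,II-2,III-1,III-2]: 4 consistent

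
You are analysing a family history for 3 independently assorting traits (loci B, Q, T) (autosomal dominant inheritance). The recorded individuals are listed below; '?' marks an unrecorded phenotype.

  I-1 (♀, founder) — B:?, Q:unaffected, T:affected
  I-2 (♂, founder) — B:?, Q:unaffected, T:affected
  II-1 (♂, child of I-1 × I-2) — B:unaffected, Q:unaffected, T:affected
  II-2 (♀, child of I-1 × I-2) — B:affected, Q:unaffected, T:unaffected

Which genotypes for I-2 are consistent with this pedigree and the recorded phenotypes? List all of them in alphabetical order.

B/I-1 ? ·: bb|Bb
B/I-2 ? ·: bb|Bb
B/II-1 un I-1×I-2: bb
B/II-2 aff I-1×I-2: Bb|BB
⇒ B over [I-1,I-2,II-1,II-2]: 4 consistent
Q/I-1 un ·: qq
Q/I-2 un ·: qq
Q/II-1 un I-1×I-2: qq
Q/II-2 un I-1×I-2: qq
⇒ Q over [I-1,I-2,II-1,II-2]: 1 consistent
T/I-1 aff ·: Tt
T/I-2 aff ·: Tt
T/II-1 aff I-1×I-2: Tt|TT
T/II-2 un I-1×I-2: tt
⇒ T over [I-1,I-2,II-1,II-2]: 2 consistent

I-2 ∈ {Bb qq Tt, bb qq Tt}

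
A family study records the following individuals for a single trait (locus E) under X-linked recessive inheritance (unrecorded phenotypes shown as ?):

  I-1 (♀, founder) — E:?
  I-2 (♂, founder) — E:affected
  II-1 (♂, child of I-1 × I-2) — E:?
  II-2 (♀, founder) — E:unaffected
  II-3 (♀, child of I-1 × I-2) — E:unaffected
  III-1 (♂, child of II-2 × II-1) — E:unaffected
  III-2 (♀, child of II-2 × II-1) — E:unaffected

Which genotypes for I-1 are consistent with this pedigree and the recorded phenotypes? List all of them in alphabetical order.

E/I-1 ? ·: X^EX^E|X^EX^e
E/I-2 aff ·: X^eY
E/II-1 ? I-1×I-2: X^EY|X^eY
E/II-2 un ·: X^EX^E|X^EX^e
E/II-3 un I-1×I-2: X^EX^e
E/III-1 un II-2×II-1: X^EY
E/III-2 un II-2×II-1: X^EX^E|X^EX^e
⇒ E over [I-1,I-2,II-1,II-2,II-3,III-1,III-2]: 8 consistent

I-1 ∈ {X^EX^E, X^EX^e}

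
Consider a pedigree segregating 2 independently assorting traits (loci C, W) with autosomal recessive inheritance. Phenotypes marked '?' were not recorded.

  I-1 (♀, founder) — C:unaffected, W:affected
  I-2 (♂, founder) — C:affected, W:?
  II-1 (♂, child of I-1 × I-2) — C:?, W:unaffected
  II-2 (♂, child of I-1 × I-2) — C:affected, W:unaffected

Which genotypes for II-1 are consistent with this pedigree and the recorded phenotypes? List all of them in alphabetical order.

II-1 ∈ {Cc Ww, cc Ww}

C/I-1 un ·: Cc
C/I-2 aff ·: cc
C/II-1 ? I-1×I-2: Cc|cc
C/II-2 aff I-1×I-2: cc
⇒ C over [I-1,I-2,II-1,II-2]: 2 consistent
W/I-1 aff ·: ww
W/I-2 ? ·: WW|Ww
W/II-1 un I-1×I-2: Ww
W/II-2 un I-1×I-2: Ww
⇒ W over [I-1,I-2,II-1,II-2]: 2 consistent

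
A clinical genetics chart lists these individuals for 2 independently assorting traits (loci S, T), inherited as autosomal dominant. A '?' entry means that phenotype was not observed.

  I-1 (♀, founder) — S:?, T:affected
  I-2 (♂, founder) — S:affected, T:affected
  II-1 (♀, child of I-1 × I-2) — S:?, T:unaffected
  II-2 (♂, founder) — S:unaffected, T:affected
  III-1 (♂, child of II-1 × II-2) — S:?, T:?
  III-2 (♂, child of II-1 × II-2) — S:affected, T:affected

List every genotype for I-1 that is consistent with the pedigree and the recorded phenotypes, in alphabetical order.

S/I-1 ? ·: ss|Ss|SS
S/I-2 aff ·: Ss|SS
S/II-1 ? I-1×I-2: Ss|SS
S/II-2 un ·: ss
S/III-1 ? II-1×II-2: ss|Ss
S/III-2 aff II-1×II-2: Ss
⇒ S over [I-1,I-2,II-1,II-2,III-1,III-2]: 14 consistent
T/I-1 aff ·: Tt
T/I-2 aff ·: Tt
T/II-1 un I-1×I-2: tt
T/II-2 aff ·: Tt|TT
T/III-1 ? II-1×II-2: tt|Tt
T/III-2 aff II-1×II-2: Tt
⇒ T over [I-1,I-2,II-1,II-2,III-1,III-2]: 3 consistent

I-1 ∈ {SS Tt, Ss Tt, ss Tt}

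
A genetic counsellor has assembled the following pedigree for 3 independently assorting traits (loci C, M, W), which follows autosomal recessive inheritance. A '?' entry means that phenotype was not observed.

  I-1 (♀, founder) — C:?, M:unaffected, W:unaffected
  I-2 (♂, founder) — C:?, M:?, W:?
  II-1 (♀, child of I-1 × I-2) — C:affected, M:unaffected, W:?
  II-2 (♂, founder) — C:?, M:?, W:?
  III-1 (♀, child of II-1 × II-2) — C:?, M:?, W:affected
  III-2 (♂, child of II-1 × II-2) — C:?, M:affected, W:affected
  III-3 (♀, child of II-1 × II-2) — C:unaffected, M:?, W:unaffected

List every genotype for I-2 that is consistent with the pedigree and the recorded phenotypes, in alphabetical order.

C/I-1 ? ·: Cc|cc
C/I-2 ? ·: Cc|cc
C/II-1 aff I-1×I-2: cc
C/II-2 ? ·: CC|Cc
C/III-1 ? II-1×II-2: Cc|cc
C/III-2 ? II-1×II-2: Cc|cc
C/III-3 un II-1×II-2: Cc
⇒ C over [I-1,I-2,II-1,II-2,III-1,III-2,III-3]: 20 consistent
M/I-1 un ·: MM|Mm
M/I-2 ? ·: MM|Mm|mm
M/II-1 un I-1×I-2: Mm
M/II-2 ? ·: Mm|mm
M/III-1 ? II-1×II-2: MM|Mm|mm
M/III-2 aff II-1×II-2: mm
M/III-3 ? II-1×II-2: MM|Mm|mm
⇒ M over [I-1,I-2,II-1,II-2,III-1,III-2,III-3]: 65 consistent
W/I-1 un ·: WW|Ww
W/I-2 ? ·: WW|Ww|ww
W/II-1 ? I-1×I-2: Ww|ww
W/II-2 ? ·: Ww|ww
W/III-1 aff II-1×II-2: ww
W/III-2 aff II-1×II-2: ww
W/III-3 un II-1×II-2: WW|Ww
⇒ W over [I-1,I-2,II-1,II-2,III-1,III-2,III-3]: 17 consistent

I-2 ∈ {Cc MM WW, Cc MM Ww, Cc MM ww, Cc Mm WW, Cc Mm Ww, Cc Mm ww, Cc mm WW, Cc mm Ww, Cc mm ww, cc MM WW, cc MM Ww, cc MM ww, cc Mm WW, cc Mm Ww, cc Mm ww, cc mm WW, cc mm Ww, cc mm ww}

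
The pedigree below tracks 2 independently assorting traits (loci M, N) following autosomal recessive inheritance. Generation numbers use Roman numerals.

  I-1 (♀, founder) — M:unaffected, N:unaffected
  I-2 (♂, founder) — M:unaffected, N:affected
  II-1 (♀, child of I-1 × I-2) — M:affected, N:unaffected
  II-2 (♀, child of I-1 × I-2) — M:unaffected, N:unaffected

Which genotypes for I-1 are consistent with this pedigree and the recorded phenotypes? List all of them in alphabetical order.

I-1 ∈ {Mm NN, Mm Nn}

M/I-1 un ·: Mm
M/I-2 un ·: Mm
M/II-1 aff I-1×I-2: mm
M/II-2 un I-1×I-2: MM|Mm
⇒ M over [I-1,I-2,II-1,II-2]: 2 consistent
N/I-1 un ·: NN|Nn
N/I-2 aff ·: nn
N/II-1 un I-1×I-2: Nn
N/II-2 un I-1×I-2: Nn
⇒ N over [I-1,I-2,II-1,II-2]: 2 consistent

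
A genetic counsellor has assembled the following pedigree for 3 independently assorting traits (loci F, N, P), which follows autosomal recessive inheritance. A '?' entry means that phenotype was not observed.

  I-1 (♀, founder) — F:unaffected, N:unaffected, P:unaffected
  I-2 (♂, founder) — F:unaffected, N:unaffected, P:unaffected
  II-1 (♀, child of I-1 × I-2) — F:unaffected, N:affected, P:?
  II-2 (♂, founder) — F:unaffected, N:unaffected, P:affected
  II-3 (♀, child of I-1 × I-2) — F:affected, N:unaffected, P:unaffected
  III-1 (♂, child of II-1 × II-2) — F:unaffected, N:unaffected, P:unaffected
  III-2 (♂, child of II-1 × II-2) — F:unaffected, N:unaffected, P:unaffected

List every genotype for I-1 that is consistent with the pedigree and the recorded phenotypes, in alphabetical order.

F/I-1 un ·: Ff
F/I-2 un ·: Ff
F/II-1 un I-1×I-2: FF|Ff
F/II-2 un ·: FF|Ff
F/II-3 aff I-1×I-2: ff
F/III-1 un II-1×II-2: FF|Ff
F/III-2 un II-1×II-2: FF|Ff
⇒ F over [I-1,I-2,II-1,II-2,II-3,III-1,III-2]: 13 consistent
N/I-1 un ·: Nn
N/I-2 un ·: Nn
N/II-1 aff I-1×I-2: nn
N/II-2 un ·: NN|Nn
N/II-3 un I-1×I-2: NN|Nn
N/III-1 un II-1×II-2: Nn
N/III-2 un II-1×II-2: Nn
⇒ N over [I-1,I-2,II-1,II-2,II-3,III-1,III-2]: 4 consistent
P/I-1 un ·: PP|Pp
P/I-2 un ·: PP|Pp
P/II-1 ? I-1×I-2: PP|Pp
P/II-2 aff ·: pp
P/II-3 un I-1×I-2: PP|Pp
P/III-1 un II-1×II-2: Pp
P/III-2 un II-1×II-2: Pp
⇒ P over [I-1,I-2,II-1,II-2,II-3,III-1,III-2]: 13 consistent

I-1 ∈ {Ff Nn PP, Ff Nn Pp}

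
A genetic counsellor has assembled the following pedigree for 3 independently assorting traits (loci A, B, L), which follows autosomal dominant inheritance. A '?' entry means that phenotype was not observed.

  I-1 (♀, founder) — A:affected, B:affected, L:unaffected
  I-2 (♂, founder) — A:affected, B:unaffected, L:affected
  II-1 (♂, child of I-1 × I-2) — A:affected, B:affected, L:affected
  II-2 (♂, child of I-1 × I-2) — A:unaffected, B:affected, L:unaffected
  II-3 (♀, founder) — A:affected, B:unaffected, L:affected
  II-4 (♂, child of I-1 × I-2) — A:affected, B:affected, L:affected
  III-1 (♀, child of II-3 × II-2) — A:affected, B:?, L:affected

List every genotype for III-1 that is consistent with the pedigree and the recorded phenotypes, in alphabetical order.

A/I-1 aff ·: Aa
A/I-2 aff ·: Aa
A/II-1 aff I-1×I-2: Aa|AA
A/II-2 un I-1×I-2: aa
A/II-3 aff ·: Aa|AA
A/II-4 aff I-1×I-2: Aa|AA
A/III-1 aff II-3×II-2: Aa
⇒ A over [I-1,I-2,II-1,II-2,II-3,II-4,III-1]: 8 consistent
B/I-1 aff ·: Bb|BB
B/I-2 un ·: bb
B/II-1 aff I-1×I-2: Bb
B/II-2 aff I-1×I-2: Bb
B/II-3 un ·: bb
B/II-4 aff I-1×I-2: Bb
B/III-1 ? II-3×II-2: bb|Bb
⇒ B over [I-1,I-2,II-1,II-2,II-3,II-4,III-1]: 4 consistent
L/I-1 un ·: ll
L/I-2 aff ·: Ll
L/II-1 aff I-1×I-2: Ll
L/II-2 un I-1×I-2: ll
L/II-3 aff ·: Ll|LL
L/II-4 aff I-1×I-2: Ll
L/III-1 aff II-3×II-2: Ll
⇒ L over [I-1,I-2,II-1,II-2,II-3,II-4,III-1]: 2 consistent

III-1 ∈ {Aa Bb Ll, Aa bb Ll}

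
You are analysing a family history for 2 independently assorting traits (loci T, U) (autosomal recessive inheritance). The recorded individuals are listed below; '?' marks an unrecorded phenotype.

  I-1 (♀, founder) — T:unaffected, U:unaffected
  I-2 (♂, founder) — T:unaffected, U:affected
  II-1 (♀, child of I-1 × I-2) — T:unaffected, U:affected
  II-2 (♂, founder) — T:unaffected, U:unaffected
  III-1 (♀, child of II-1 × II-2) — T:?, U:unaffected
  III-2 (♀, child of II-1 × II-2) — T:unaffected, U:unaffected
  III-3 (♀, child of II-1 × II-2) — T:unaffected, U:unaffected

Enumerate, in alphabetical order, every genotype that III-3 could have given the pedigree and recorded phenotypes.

T/I-1 un ·: TT|Tt
T/I-2 un ·: TT|Tt
T/II-1 un I-1×I-2: TT|Tt
T/II-2 un ·: TT|Tt
T/III-1 ? II-1×II-2: TT|Tt|tt
T/III-2 un II-1×II-2: TT|Tt
T/III-3 un II-1×II-2: TT|Tt
⇒ T over [I-1,I-2,II-1,II-2,III-1,III-2,III-3]: 96 consistent
U/I-1 un ·: Uu
U/I-2 aff ·: uu
U/II-1 aff I-1×I-2: uu
U/II-2 un ·: UU|Uu
U/III-1 un II-1×II-2: Uu
U/III-2 un II-1×II-2: Uu
U/III-3 un II-1×II-2: Uu
⇒ U over [I-1,I-2,II-1,II-2,III-1,III-2,III-3]: 2 consistent

III-3 ∈ {TT Uu, Tt Uu}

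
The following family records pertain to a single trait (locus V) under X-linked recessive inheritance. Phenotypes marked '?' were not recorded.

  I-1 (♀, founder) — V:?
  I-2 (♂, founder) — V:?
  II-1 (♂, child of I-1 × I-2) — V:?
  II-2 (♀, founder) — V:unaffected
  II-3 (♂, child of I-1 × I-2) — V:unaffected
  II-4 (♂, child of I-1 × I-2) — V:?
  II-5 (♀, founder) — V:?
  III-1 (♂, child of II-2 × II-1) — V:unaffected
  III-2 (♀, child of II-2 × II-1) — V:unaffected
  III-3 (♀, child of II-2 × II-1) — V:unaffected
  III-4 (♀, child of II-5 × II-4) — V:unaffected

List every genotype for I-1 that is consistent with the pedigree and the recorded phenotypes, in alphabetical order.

I-1 ∈ {X^VX^V, X^VX^v}

V/I-1 ? ·: X^VX^V|X^VX^v
V/I-2 ? ·: X^VY|X^vY
V/II-1 ? I-1×I-2: X^VY|X^vY
V/II-2 un ·: X^VX^V|X^VX^v
V/II-3 un I-1×I-2: X^VY
V/II-4 ? I-1×I-2: X^VY|X^vY
V/II-5 ? ·: X^VX^V|X^VX^v|X^vX^v
V/III-1 un II-2×II-1: X^VY
V/III-2 un II-2×II-1: X^VX^V|X^VX^v
V/III-3 un II-2×II-1: X^VX^V|X^VX^v
V/III-4 un II-5×II-4: X^VX^V|X^VX^v
⇒ V over [I-1,I-2,II-1,II-2,II-3,II-4,II-5,III-1,III-2,III-3,III-4]: 124 consistent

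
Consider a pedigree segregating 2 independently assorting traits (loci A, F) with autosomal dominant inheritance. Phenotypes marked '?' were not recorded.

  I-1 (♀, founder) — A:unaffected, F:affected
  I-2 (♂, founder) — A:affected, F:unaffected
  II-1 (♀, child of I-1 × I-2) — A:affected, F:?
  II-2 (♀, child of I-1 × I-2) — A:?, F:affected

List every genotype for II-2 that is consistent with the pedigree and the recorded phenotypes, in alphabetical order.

II-2 ∈ {Aa Ff, aa Ff}

A/I-1 un ·: aa
A/I-2 aff ·: Aa|AA
A/II-1 aff I-1×I-2: Aa
A/II-2 ? I-1×I-2: aa|Aa
⇒ A over [I-1,I-2,II-1,II-2]: 3 consistent
F/I-1 aff ·: Ff|FF
F/I-2 un ·: ff
F/II-1 ? I-1×I-2: ff|Ff
F/II-2 aff I-1×I-2: Ff
⇒ F over [I-1,I-2,II-1,II-2]: 3 consistent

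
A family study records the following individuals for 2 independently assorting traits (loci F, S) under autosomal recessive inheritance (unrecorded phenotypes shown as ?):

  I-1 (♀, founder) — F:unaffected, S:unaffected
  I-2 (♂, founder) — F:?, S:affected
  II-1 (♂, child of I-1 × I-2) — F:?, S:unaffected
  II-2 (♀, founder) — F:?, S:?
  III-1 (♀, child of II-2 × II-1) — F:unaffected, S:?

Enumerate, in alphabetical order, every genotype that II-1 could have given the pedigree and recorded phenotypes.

F/I-1 un ·: FF|Ff
F/I-2 ? ·: FF|Ff|ff
F/II-1 ? I-1×I-2: FF|Ff|ff
F/II-2 ? ·: FF|Ff|ff
F/III-1 un II-2×II-1: FF|Ff
⇒ F over [I-1,I-2,II-1,II-2,III-1]: 45 consistent
S/I-1 un ·: SS|Ss
S/I-2 aff ·: ss
S/II-1 un I-1×I-2: Ss
S/II-2 ? ·: SS|Ss|ss
S/III-1 ? II-2×II-1: SS|Ss|ss
⇒ S over [I-1,I-2,II-1,II-2,III-1]: 14 consistent

II-1 ∈ {FF Ss, Ff Ss, ff Ss}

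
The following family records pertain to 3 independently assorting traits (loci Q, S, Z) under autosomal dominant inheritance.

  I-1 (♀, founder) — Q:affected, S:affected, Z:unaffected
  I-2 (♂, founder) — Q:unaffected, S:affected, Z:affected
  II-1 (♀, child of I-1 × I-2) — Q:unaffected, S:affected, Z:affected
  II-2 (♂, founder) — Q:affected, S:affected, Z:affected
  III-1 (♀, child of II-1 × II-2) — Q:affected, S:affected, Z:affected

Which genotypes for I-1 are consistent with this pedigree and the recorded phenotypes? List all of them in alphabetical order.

Q/I-1 aff ·: Qq
Q/I-2 un ·: qq
Q/II-1 un I-1×I-2: qq
Q/II-2 aff ·: Qq|QQ
Q/III-1 aff II-1×II-2: Qq
⇒ Q over [I-1,I-2,II-1,II-2,III-1]: 2 consistent
S/I-1 aff ·: Ss|SS
S/I-2 aff ·: Ss|SS
S/II-1 aff I-1×I-2: Ss|SS
S/II-2 aff ·: Ss|SS
S/III-1 aff II-1×II-2: Ss|SS
⇒ S over [I-1,I-2,II-1,II-2,III-1]: 24 consistent
Z/I-1 un ·: zz
Z/I-2 aff ·: Zz|ZZ
Z/II-1 aff I-1×I-2: Zz
Z/II-2 aff ·: Zz|ZZ
Z/III-1 aff II-1×II-2: Zz|ZZ
⇒ Z over [I-1,I-2,II-1,II-2,III-1]: 8 consistent

I-1 ∈ {Qq SS zz, Qq Ss zz}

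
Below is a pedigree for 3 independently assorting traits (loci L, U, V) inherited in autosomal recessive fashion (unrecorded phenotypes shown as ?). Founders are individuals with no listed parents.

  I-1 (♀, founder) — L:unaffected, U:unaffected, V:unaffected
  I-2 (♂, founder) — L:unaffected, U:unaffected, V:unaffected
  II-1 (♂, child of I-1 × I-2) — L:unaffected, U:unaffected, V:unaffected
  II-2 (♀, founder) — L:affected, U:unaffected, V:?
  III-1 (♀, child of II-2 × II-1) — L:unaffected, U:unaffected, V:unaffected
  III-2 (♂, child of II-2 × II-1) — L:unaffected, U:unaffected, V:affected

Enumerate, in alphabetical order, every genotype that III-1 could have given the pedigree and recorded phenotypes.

L/I-1 un ·: LL|Ll
L/I-2 un ·: LL|Ll
L/II-1 un I-1×I-2: LL|Ll
L/II-2 aff ·: ll
L/III-1 un II-2×II-1: Ll
L/III-2 un II-2×II-1: Ll
⇒ L over [I-1,I-2,II-1,II-2,III-1,III-2]: 7 consistent
U/I-1 un ·: UU|Uu
U/I-2 un ·: UU|Uu
U/II-1 un I-1×I-2: UU|Uu
U/II-2 un ·: UU|Uu
U/III-1 un II-2×II-1: UU|Uu
U/III-2 un II-2×II-1: UU|Uu
⇒ U over [I-1,I-2,II-1,II-2,III-1,III-2]: 44 consistent
V/I-1 un ·: VV|Vv
V/I-2 un ·: VV|Vv
V/II-1 un I-1×I-2: Vv
V/II-2 ? ·: Vv|vv
V/III-1 un II-2×II-1: VV|Vv
V/III-2 aff II-2×II-1: vv
⇒ V over [I-1,I-2,II-1,II-2,III-1,III-2]: 9 consistent

III-1 ∈ {Ll UU VV, Ll UU Vv, Ll Uu VV, Ll Uu Vv}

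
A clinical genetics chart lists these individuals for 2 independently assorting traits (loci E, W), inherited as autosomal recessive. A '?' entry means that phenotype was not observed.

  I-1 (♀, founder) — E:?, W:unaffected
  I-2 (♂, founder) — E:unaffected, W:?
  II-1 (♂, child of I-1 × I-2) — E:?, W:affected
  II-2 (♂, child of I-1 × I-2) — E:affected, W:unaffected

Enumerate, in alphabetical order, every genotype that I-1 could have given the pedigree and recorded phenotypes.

E/I-1 ? ·: Ee|ee
E/I-2 un ·: Ee
E/II-1 ? I-1×I-2: EE|Ee|ee
E/II-2 aff I-1×I-2: ee
⇒ E over [I-1,I-2,II-1,II-2]: 5 consistent
W/I-1 un ·: Ww
W/I-2 ? ·: Ww|ww
W/II-1 aff I-1×I-2: ww
W/II-2 un I-1×I-2: WW|Ww
⇒ W over [I-1,I-2,II-1,II-2]: 3 consistent

I-1 ∈ {Ee Ww, ee Ww}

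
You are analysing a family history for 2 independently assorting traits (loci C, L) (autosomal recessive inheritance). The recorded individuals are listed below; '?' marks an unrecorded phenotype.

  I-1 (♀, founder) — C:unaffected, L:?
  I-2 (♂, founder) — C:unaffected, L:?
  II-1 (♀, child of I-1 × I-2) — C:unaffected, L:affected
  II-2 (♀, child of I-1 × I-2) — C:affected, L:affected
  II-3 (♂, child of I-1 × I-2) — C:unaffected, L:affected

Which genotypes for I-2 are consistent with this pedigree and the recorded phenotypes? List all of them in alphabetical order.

I-2 ∈ {Cc Ll, Cc ll}

C/I-1 un ·: Cc
C/I-2 un ·: Cc
C/II-1 un I-1×I-2: CC|Cc
C/II-2 aff I-1×I-2: cc
C/II-3 un I-1×I-2: CC|Cc
⇒ C over [I-1,I-2,II-1,II-2,II-3]: 4 consistent
L/I-1 ? ·: Ll|ll
L/I-2 ? ·: Ll|ll
L/II-1 aff I-1×I-2: ll
L/II-2 aff I-1×I-2: ll
L/II-3 aff I-1×I-2: ll
⇒ L over [I-1,I-2,II-1,II-2,II-3]: 4 consistent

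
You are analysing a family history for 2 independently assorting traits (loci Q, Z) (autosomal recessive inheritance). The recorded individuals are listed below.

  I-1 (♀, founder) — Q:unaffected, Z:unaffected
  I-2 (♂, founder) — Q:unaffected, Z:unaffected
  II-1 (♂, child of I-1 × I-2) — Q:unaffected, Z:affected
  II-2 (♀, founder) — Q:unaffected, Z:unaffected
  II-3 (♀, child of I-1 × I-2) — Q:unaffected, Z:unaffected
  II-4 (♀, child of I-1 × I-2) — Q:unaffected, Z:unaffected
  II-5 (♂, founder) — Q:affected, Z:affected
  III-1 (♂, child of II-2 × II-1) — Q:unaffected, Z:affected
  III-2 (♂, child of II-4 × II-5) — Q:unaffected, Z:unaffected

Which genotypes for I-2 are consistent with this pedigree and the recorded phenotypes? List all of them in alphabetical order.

I-2 ∈ {QQ Zz, Qq Zz}

Q/I-1 un ·: QQ|Qq
Q/I-2 un ·: QQ|Qq
Q/II-1 un I-1×I-2: QQ|Qq
Q/II-2 un ·: QQ|Qq
Q/II-3 un I-1×I-2: QQ|Qq
Q/II-4 un I-1×I-2: QQ|Qq
Q/II-5 aff ·: qq
Q/III-1 un II-2×II-1: QQ|Qq
Q/III-2 un II-4×II-5: Qq
⇒ Q over [I-1,I-2,II-1,II-2,II-3,II-4,II-5,III-1,III-2]: 87 consistent
Z/I-1 un ·: Zz
Z/I-2 un ·: Zz
Z/II-1 aff I-1×I-2: zz
Z/II-2 un ·: Zz
Z/II-3 un I-1×I-2: ZZ|Zz
Z/II-4 un I-1×I-2: ZZ|Zz
Z/II-5 aff ·: zz
Z/III-1 aff II-2×II-1: zz
Z/III-2 un II-4×II-5: Zz
⇒ Z over [I-1,I-2,II-1,II-2,II-3,II-4,II-5,III-1,III-2]: 4 consistent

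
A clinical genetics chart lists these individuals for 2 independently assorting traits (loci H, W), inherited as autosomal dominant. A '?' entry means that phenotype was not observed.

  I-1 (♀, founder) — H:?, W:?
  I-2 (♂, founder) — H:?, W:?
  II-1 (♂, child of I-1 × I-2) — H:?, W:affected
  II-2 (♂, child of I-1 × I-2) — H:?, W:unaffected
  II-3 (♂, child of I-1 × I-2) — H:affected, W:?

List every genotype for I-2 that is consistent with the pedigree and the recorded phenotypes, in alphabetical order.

H/I-1 ? ·: hh|Hh|HH
H/I-2 ? ·: hh|Hh|HH
H/II-1 ? I-1×I-2: hh|Hh|HH
H/II-2 ? I-1×I-2: hh|Hh|HH
H/II-3 aff I-1×I-2: Hh|HH
⇒ H over [I-1,I-2,II-1,II-2,II-3]: 45 consistent
W/I-1 ? ·: ww|Ww
W/I-2 ? ·: ww|Ww
W/II-1 aff I-1×I-2: Ww|WW
W/II-2 un I-1×I-2: ww
W/II-3 ? I-1×I-2: ww|Ww|WW
⇒ W over [I-1,I-2,II-1,II-2,II-3]: 10 consistent

I-2 ∈ {HH Ww, HH ww, Hh Ww, Hh ww, hh Ww, hh ww}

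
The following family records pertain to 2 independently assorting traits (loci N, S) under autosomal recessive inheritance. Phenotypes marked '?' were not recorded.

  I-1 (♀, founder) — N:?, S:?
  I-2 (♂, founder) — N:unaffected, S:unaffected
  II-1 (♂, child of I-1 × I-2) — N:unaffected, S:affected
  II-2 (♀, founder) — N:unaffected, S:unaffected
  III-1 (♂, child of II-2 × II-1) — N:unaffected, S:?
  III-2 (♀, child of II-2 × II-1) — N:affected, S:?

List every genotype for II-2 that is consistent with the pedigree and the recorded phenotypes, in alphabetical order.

II-2 ∈ {Nn SS, Nn Ss}

N/I-1 ? ·: NN|Nn|nn
N/I-2 un ·: NN|Nn
N/II-1 un I-1×I-2: Nn
N/II-2 un ·: Nn
N/III-1 un II-2×II-1: NN|Nn
N/III-2 aff II-2×II-1: nn
⇒ N over [I-1,I-2,II-1,II-2,III-1,III-2]: 10 consistent
S/I-1 ? ·: Ss|ss
S/I-2 un ·: Ss
S/II-1 aff I-1×I-2: ss
S/II-2 un ·: SS|Ss
S/III-1 ? II-2×II-1: Ss|ss
S/III-2 ? II-2×II-1: Ss|ss
⇒ S over [I-1,I-2,II-1,II-2,III-1,III-2]: 10 consistent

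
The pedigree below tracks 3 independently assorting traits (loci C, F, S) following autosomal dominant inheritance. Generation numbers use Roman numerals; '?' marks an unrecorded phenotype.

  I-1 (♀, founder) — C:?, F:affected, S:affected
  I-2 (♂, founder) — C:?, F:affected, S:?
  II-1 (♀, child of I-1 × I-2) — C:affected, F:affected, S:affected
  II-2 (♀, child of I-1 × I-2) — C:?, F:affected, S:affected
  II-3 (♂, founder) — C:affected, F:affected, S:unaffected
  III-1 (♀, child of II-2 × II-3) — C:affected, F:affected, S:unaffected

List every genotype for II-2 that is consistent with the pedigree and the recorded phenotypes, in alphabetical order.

II-2 ∈ {CC FF Ss, CC Ff Ss, Cc FF Ss, Cc Ff Ss, cc FF Ss, cc Ff Ss}

C/I-1 ? ·: cc|Cc|CC
C/I-2 ? ·: cc|Cc|CC
C/II-1 aff I-1×I-2: Cc|CC
C/II-2 ? I-1×I-2: cc|Cc|CC
C/II-3 aff ·: Cc|CC
C/III-1 aff II-2×II-3: Cc|CC
⇒ C over [I-1,I-2,II-1,II-2,II-3,III-1]: 69 consistent
F/I-1 aff ·: Ff|FF
F/I-2 aff ·: Ff|FF
F/II-1 aff I-1×I-2: Ff|FF
F/II-2 aff I-1×I-2: Ff|FF
F/II-3 aff ·: Ff|FF
F/III-1 aff II-2×II-3: Ff|FF
⇒ F over [I-1,I-2,II-1,II-2,II-3,III-1]: 45 consistent
S/I-1 aff ·: Ss|SS
S/I-2 ? ·: ss|Ss|SS
S/II-1 aff I-1×I-2: Ss|SS
S/II-2 aff I-1×I-2: Ss
S/II-3 un ·: ss
S/III-1 un II-2×II-3: ss
⇒ S over [I-1,I-2,II-1,II-2,II-3,III-1]: 8 consistent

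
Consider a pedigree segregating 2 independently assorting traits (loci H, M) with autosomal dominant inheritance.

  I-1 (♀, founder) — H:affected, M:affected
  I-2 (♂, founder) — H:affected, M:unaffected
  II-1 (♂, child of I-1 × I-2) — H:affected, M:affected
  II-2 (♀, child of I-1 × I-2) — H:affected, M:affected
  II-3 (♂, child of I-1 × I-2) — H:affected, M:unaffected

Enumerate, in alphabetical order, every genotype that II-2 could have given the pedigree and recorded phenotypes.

H/I-1 aff ·: Hh|HH
H/I-2 aff ·: Hh|HH
H/II-1 aff I-1×I-2: Hh|HH
H/II-2 aff I-1×I-2: Hh|HH
H/II-3 aff I-1×I-2: Hh|HH
⇒ H over [I-1,I-2,II-1,II-2,II-3]: 25 consistent
M/I-1 aff ·: Mm
M/I-2 un ·: mm
M/II-1 aff I-1×I-2: Mm
M/II-2 aff I-1×I-2: Mm
M/II-3 un I-1×I-2: mm
⇒ M over [I-1,I-2,II-1,II-2,II-3]: 1 consistent

II-2 ∈ {HH Mm, Hh Mm}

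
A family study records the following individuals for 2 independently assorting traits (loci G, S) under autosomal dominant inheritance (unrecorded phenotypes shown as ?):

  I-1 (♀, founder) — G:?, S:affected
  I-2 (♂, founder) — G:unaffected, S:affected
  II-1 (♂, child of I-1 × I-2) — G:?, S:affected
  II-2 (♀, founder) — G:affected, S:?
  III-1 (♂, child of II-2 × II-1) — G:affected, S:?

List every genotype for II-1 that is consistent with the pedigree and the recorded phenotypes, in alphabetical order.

G/I-1 ? ·: gg|Gg|GG
G/I-2 un ·: gg
G/II-1 ? I-1×I-2: gg|Gg
G/II-2 aff ·: Gg|GG
G/III-1 aff II-2×II-1: Gg|GG
⇒ G over [I-1,I-2,II-1,II-2,III-1]: 12 consistent
S/I-1 aff ·: Ss|SS
S/I-2 aff ·: Ss|SS
S/II-1 aff I-1×I-2: Ss|SS
S/II-2 ? ·: ss|Ss|SS
S/III-1 ? II-2×II-1: ss|Ss|SS
⇒ S over [I-1,I-2,II-1,II-2,III-1]: 37 consistent

II-1 ∈ {Gg SS, Gg Ss, gg SS, gg Ss}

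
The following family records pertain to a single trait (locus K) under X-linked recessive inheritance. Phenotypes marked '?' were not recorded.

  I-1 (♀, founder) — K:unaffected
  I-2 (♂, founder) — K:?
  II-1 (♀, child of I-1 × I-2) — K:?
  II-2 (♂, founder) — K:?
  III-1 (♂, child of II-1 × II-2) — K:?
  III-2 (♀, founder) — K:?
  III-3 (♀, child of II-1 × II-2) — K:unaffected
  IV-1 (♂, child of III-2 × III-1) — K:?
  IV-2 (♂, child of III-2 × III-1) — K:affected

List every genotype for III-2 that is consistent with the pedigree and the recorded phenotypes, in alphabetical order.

K/I-1 un ·: X^KX^K|X^KX^k
K/I-2 ? ·: X^KY|X^kY
K/II-1 ? I-1×I-2: X^KX^K|X^KX^k|X^kX^k
K/II-2 ? ·: X^KY|X^kY
K/III-1 ? II-1×II-2: X^KY|X^kY
K/III-2 ? ·: X^KX^k|X^kX^k
K/III-3 un II-1×II-2: X^KX^K|X^KX^k
K/IV-1 ? III-2×III-1: X^KY|X^kY
K/IV-2 aff III-2×III-1: X^kY
⇒ K over [I-1,I-2,II-1,II-2,III-1,III-2,III-3,IV-1,IV-2]: 69 consistent

III-2 ∈ {X^KX^k, X^kX^k}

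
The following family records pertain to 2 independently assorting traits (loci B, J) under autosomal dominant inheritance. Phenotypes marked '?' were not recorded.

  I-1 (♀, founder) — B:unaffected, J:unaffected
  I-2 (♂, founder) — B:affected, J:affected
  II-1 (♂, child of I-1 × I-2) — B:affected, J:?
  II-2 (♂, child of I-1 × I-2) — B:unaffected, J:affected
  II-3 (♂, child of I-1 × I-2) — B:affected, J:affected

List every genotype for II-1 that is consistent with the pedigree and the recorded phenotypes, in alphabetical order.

II-1 ∈ {Bb Jj, Bb jj}

B/I-1 un ·: bb
B/I-2 aff ·: Bb
B/II-1 aff I-1×I-2: Bb
B/II-2 un I-1×I-2: bb
B/II-3 aff I-1×I-2: Bb
⇒ B over [I-1,I-2,II-1,II-2,II-3]: 1 consistent
J/I-1 un ·: jj
J/I-2 aff ·: Jj|JJ
J/II-1 ? I-1×I-2: jj|Jj
J/II-2 aff I-1×I-2: Jj
J/II-3 aff I-1×I-2: Jj
⇒ J over [I-1,I-2,II-1,II-2,II-3]: 3 consistent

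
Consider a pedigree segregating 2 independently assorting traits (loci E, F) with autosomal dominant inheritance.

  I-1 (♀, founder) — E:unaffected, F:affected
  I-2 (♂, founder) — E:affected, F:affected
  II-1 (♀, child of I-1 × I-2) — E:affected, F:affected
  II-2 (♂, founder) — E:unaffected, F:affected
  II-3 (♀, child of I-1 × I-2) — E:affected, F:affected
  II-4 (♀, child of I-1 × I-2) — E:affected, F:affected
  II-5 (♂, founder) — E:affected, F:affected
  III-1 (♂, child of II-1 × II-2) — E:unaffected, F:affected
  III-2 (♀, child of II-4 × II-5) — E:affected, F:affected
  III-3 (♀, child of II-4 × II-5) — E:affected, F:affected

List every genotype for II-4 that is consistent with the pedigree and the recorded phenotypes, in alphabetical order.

E/I-1 un ·: ee
E/I-2 aff ·: Ee|EE
E/II-1 aff I-1×I-2: Ee
E/II-2 un ·: ee
E/II-3 aff I-1×I-2: Ee
E/II-4 aff I-1×I-2: Ee
E/II-5 aff ·: Ee|EE
E/III-1 un II-1×II-2: ee
E/III-2 aff II-4×II-5: Ee|EE
E/III-3 aff II-4×II-5: Ee|EE
⇒ E over [I-1,I-2,II-1,II-2,II-3,II-4,II-5,III-1,III-2,III-3]: 16 consistent
F/I-1 aff ·: Ff|FF
F/I-2 aff ·: Ff|FF
F/II-1 aff I-1×I-2: Ff|FF
F/II-2 aff ·: Ff|FF
F/II-3 aff I-1×I-2: Ff|FF
F/II-4 aff I-1×I-2: Ff|FF
F/II-5 aff ·: Ff|FF
F/III-1 aff II-1×II-2: Ff|FF
F/III-2 aff II-4×II-5: Ff|FF
F/III-3 aff II-4×II-5: Ff|FF
⇒ F over [I-1,I-2,II-1,II-2,II-3,II-4,II-5,III-1,III-2,III-3]: 561 consistent

II-4 ∈ {Ee FF, Ee Ff}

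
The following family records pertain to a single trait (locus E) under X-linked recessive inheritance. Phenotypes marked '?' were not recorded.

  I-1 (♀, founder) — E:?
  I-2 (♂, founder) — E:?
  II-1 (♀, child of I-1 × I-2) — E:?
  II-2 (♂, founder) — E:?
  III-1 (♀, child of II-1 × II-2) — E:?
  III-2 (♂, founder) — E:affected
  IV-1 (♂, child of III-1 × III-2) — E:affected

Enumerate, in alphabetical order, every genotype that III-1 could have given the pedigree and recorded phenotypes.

III-1 ∈ {X^EX^e, X^eX^e}

E/I-1 ? ·: X^EX^E|X^EX^e|X^eX^e
E/I-2 ? ·: X^EY|X^eY
E/II-1 ? I-1×I-2: X^EX^E|X^EX^e|X^eX^e
E/II-2 ? ·: X^EY|X^eY
E/III-1 ? II-1×II-2: X^EX^e|X^eX^e
E/III-2 aff ·: X^eY
E/IV-1 aff III-1×III-2: X^eY
⇒ E over [I-1,I-2,II-1,II-2,III-1,III-2,IV-1]: 18 consistent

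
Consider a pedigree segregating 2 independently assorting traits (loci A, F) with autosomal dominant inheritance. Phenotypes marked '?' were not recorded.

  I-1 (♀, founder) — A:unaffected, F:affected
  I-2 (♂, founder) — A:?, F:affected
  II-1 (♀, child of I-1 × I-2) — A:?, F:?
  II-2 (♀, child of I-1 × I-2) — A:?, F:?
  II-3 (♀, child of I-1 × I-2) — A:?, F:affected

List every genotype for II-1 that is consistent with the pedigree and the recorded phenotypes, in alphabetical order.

A/I-1 un ·: aa
A/I-2 ? ·: aa|Aa|AA
A/II-1 ? I-1×I-2: aa|Aa
A/II-2 ? I-1×I-2: aa|Aa
A/II-3 ? I-1×I-2: aa|Aa
⇒ A over [I-1,I-2,II-1,II-2,II-3]: 10 consistent
F/I-1 aff ·: Ff|FF
F/I-2 aff ·: Ff|FF
F/II-1 ? I-1×I-2: ff|Ff|FF
F/II-2 ? I-1×I-2: ff|Ff|FF
F/II-3 aff I-1×I-2: Ff|FF
⇒ F over [I-1,I-2,II-1,II-2,II-3]: 35 consistent

II-1 ∈ {Aa FF, Aa Ff, Aa ff, aa FF, aa Ff, aa ff}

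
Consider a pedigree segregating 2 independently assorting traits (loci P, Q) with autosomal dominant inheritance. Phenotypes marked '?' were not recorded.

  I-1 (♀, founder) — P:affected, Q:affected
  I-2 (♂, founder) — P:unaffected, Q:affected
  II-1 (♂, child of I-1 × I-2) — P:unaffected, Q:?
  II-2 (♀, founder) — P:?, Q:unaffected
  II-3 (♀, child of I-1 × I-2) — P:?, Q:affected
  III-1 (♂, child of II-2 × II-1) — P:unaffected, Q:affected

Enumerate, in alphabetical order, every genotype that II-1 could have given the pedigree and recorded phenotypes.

II-1 ∈ {pp QQ, pp Qq}

P/I-1 aff ·: Pp
P/I-2 un ·: pp
P/II-1 un I-1×I-2: pp
P/II-2 ? ·: pp|Pp
P/II-3 ? I-1×I-2: pp|Pp
P/III-1 un II-2×II-1: pp
⇒ P over [I-1,I-2,II-1,II-2,II-3,III-1]: 4 consistent
Q/I-1 aff ·: Qq|QQ
Q/I-2 aff ·: Qq|QQ
Q/II-1 ? I-1×I-2: Qq|QQ
Q/II-2 un ·: qq
Q/II-3 aff I-1×I-2: Qq|QQ
Q/III-1 aff II-2×II-1: Qq
⇒ Q over [I-1,I-2,II-1,II-2,II-3,III-1]: 13 consistent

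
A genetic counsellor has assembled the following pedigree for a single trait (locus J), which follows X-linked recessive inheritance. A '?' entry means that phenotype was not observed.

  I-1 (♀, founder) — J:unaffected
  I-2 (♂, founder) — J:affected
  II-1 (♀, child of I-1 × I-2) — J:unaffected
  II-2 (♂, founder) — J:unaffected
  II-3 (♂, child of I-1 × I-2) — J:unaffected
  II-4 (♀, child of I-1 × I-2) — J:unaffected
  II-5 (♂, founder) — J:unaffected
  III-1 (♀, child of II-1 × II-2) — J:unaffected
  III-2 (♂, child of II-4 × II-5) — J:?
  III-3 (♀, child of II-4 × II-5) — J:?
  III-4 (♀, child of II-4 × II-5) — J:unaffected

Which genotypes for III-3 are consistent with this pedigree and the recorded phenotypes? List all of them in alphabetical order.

III-3 ∈ {X^JX^J, X^JX^j}

J/I-1 un ·: X^JX^J|X^JX^j
J/I-2 aff ·: X^jY
J/II-1 un I-1×I-2: X^JX^j
J/II-2 un ·: X^JY
J/II-3 un I-1×I-2: X^JY
J/II-4 un I-1×I-2: X^JX^j
J/II-5 un ·: X^JY
J/III-1 un II-1×II-2: X^JX^J|X^JX^j
J/III-2 ? II-4×II-5: X^JY|X^jY
J/III-3 ? II-4×II-5: X^JX^J|X^JX^j
J/III-4 un II-4×II-5: X^JX^J|X^JX^j
⇒ J over [I-1,I-2,II-1,II-2,II-3,II-4,II-5,III-1,III-2,III-3,III-4]: 32 consistent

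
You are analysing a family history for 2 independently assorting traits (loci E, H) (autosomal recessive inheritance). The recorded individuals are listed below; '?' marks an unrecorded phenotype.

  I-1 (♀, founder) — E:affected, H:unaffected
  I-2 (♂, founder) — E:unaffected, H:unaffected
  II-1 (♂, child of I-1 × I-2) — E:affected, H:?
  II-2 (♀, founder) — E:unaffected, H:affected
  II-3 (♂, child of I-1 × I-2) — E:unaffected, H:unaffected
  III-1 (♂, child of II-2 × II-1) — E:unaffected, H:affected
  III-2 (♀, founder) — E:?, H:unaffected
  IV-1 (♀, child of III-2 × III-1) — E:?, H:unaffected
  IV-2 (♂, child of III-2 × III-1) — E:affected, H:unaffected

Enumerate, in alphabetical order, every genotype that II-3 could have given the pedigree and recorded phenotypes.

II-3 ∈ {Ee HH, Ee Hh}

E/I-1 aff ·: ee
E/I-2 un ·: Ee
E/II-1 aff I-1×I-2: ee
E/II-2 un ·: EE|Ee
E/II-3 un I-1×I-2: Ee
E/III-1 un II-2×II-1: Ee
E/III-2 ? ·: Ee|ee
E/IV-1 ? III-2×III-1: EE|Ee|ee
E/IV-2 aff III-2×III-1: ee
⇒ E over [I-1,I-2,II-1,II-2,II-3,III-1,III-2,IV-1,IV-2]: 10 consistent
H/I-1 un ·: HH|Hh
H/I-2 un ·: HH|Hh
H/II-1 ? I-1×I-2: Hh|hh
H/II-2 aff ·: hh
H/II-3 un I-1×I-2: HH|Hh
H/III-1 aff II-2×II-1: hh
H/III-2 un ·: HH|Hh
H/IV-1 un III-2×III-1: Hh
H/IV-2 un III-2×III-1: Hh
⇒ H over [I-1,I-2,II-1,II-2,II-3,III-1,III-2,IV-1,IV-2]: 16 consistent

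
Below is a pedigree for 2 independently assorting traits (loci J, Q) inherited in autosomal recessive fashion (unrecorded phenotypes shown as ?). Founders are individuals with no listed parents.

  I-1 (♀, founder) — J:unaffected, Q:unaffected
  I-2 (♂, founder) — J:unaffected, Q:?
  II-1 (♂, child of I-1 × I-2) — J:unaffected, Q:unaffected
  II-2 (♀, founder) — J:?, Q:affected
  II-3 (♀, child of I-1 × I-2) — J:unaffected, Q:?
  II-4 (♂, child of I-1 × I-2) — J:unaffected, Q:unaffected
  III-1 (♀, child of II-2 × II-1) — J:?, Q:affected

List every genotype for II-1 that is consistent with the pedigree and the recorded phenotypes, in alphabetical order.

J/I-1 un ·: JJ|Jj
J/I-2 un ·: JJ|Jj
J/II-1 un I-1×I-2: JJ|Jj
J/II-2 ? ·: JJ|Jj|jj
J/II-3 un I-1×I-2: JJ|Jj
J/II-4 un I-1×I-2: JJ|Jj
J/III-1 ? II-2×II-1: JJ|Jj|jj
⇒ J over [I-1,I-2,II-1,II-2,II-3,II-4,III-1]: 136 consistent
Q/I-1 un ·: QQ|Qq
Q/I-2 ? ·: QQ|Qq|qq
Q/II-1 un I-1×I-2: Qq
Q/II-2 aff ·: qq
Q/II-3 ? I-1×I-2: QQ|Qq|qq
Q/II-4 un I-1×I-2: QQ|Qq
Q/III-1 aff II-2×II-1: qq
⇒ Q over [I-1,I-2,II-1,II-2,II-3,II-4,III-1]: 17 consistent

II-1 ∈ {JJ Qq, Jj Qq}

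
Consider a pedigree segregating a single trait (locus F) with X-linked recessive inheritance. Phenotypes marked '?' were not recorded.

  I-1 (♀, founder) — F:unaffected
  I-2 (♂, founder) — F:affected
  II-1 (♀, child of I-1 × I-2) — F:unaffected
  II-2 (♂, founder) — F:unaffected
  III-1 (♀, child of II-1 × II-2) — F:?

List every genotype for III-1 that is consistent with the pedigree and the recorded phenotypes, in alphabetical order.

F/I-1 un ·: X^FX^F|X^FX^f
F/I-2 aff ·: X^fY
F/II-1 un I-1×I-2: X^FX^f
F/II-2 un ·: X^FY
F/III-1 ? II-1×II-2: X^FX^F|X^FX^f
⇒ F over [I-1,I-2,II-1,II-2,III-1]: 4 consistent

III-1 ∈ {X^FX^F, X^FX^f}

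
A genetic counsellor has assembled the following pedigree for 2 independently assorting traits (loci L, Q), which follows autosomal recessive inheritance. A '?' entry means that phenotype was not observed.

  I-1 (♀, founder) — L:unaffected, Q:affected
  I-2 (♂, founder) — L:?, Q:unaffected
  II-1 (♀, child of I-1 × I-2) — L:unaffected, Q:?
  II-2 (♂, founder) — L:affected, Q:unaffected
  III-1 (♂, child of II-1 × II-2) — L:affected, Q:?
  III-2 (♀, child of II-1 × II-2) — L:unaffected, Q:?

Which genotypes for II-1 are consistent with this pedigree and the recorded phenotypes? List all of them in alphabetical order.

L/I-1 un ·: LL|Ll
L/I-2 ? ·: LL|Ll|ll
L/II-1 un I-1×I-2: Ll
L/II-2 aff ·: ll
L/III-1 aff II-1×II-2: ll
L/III-2 un II-1×II-2: Ll
⇒ L over [I-1,I-2,II-1,II-2,III-1,III-2]: 5 consistent
Q/I-1 aff ·: qq
Q/I-2 un ·: QQ|Qq
Q/II-1 ? I-1×I-2: Qq|qq
Q/II-2 un ·: QQ|Qq
Q/III-1 ? II-1×II-2: QQ|Qq|qq
Q/III-2 ? II-1×II-2: QQ|Qq|qq
⇒ Q over [I-1,I-2,II-1,II-2,III-1,III-2]: 31 consistent

II-1 ∈ {Ll Qq, Ll qq}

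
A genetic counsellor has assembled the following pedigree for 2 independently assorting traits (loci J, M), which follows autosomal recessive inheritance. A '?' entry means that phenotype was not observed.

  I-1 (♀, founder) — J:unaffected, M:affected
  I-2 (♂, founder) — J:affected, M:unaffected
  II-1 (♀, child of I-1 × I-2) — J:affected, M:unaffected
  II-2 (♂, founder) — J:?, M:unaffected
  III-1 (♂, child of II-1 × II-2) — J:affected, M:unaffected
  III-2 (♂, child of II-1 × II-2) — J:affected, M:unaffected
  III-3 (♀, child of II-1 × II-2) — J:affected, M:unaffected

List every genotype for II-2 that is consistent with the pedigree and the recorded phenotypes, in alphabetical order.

II-2 ∈ {Jj MM, Jj Mm, jj MM, jj Mm}

J/I-1 un ·: Jj
J/I-2 aff ·: jj
J/II-1 aff I-1×I-2: jj
J/II-2 ? ·: Jj|jj
J/III-1 aff II-1×II-2: jj
J/III-2 aff II-1×II-2: jj
J/III-3 aff II-1×II-2: jj
⇒ J over [I-1,I-2,II-1,II-2,III-1,III-2,III-3]: 2 consistent
M/I-1 aff ·: mm
M/I-2 un ·: MM|Mm
M/II-1 un I-1×I-2: Mm
M/II-2 un ·: MM|Mm
M/III-1 un II-1×II-2: MM|Mm
M/III-2 un II-1×II-2: MM|Mm
M/III-3 un II-1×II-2: MM|Mm
⇒ M over [I-1,I-2,II-1,II-2,III-1,III-2,III-3]: 32 consistent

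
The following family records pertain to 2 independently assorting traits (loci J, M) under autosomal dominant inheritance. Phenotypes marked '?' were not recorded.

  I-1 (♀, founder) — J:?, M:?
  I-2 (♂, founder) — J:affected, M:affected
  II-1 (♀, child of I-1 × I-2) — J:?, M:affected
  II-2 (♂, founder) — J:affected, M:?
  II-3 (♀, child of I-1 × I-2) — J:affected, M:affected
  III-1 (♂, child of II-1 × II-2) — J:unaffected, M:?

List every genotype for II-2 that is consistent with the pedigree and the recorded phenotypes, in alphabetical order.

II-2 ∈ {Jj MM, Jj Mm, Jj mm}

J/I-1 ? ·: jj|Jj|JJ
J/I-2 aff ·: Jj|JJ
J/II-1 ? I-1×I-2: jj|Jj
J/II-2 aff ·: Jj
J/II-3 aff I-1×I-2: Jj|JJ
J/III-1 un II-1×II-2: jj
⇒ J over [I-1,I-2,II-1,II-2,II-3,III-1]: 11 consistent
M/I-1 ? ·: mm|Mm|MM
M/I-2 aff ·: Mm|MM
M/II-1 aff I-1×I-2: Mm|MM
M/II-2 ? ·: mm|Mm|MM
M/II-3 aff I-1×I-2: Mm|MM
M/III-1 ? II-1×II-2: mm|Mm|MM
⇒ M over [I-1,I-2,II-1,II-2,II-3,III-1]: 84 consistent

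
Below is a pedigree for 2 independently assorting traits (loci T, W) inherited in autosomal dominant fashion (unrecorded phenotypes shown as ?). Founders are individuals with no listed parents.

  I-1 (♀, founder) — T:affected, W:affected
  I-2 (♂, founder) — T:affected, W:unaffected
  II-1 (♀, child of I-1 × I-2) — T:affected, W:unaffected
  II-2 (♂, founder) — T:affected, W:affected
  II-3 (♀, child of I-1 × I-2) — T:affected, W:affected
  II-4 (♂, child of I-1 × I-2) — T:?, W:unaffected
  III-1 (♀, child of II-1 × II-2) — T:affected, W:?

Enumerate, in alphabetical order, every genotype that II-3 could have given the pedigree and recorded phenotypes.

II-3 ∈ {TT Ww, Tt Ww}

T/I-1 aff ·: Tt|TT
T/I-2 aff ·: Tt|TT
T/II-1 aff I-1×I-2: Tt|TT
T/II-2 aff ·: Tt|TT
T/II-3 aff I-1×I-2: Tt|TT
T/II-4 ? I-1×I-2: tt|Tt|TT
T/III-1 aff II-1×II-2: Tt|TT
⇒ T over [I-1,I-2,II-1,II-2,II-3,II-4,III-1]: 101 consistent
W/I-1 aff ·: Ww
W/I-2 un ·: ww
W/II-1 un I-1×I-2: ww
W/II-2 aff ·: Ww|WW
W/II-3 aff I-1×I-2: Ww
W/II-4 un I-1×I-2: ww
W/III-1 ? II-1×II-2: ww|Ww
⇒ W over [I-1,I-2,II-1,II-2,II-3,II-4,III-1]: 3 consistent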